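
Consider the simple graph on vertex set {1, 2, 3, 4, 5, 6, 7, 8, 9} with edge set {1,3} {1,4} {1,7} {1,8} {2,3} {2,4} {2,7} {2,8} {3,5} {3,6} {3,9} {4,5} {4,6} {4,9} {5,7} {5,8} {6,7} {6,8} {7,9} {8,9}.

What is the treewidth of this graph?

4

A width-4 tree decomposition is:
Bags: B1 = {3, 4, 5, 7, 8}  B2 = {1, 3, 4, 7, 8}  B3 = {3, 4, 6, 7, 8}  B4 = {2, 3, 4, 7, 8}  B5 = {3, 4, 7, 8, 9}
Tree: B1–B2, B2–B3, B3–B4, B4–B5
Every bag has size at most 5, so the width is 5 − 1 = 4 and tw(G) ≤ 4. For the lower bound: the 5 vertex sets {5,8}, {1,7}, {3,6}, {4}, {2} are disjoint, each induces a connected subgraph, and every pair is joined by at least one edge of G. Contracting each set to a single vertex therefore yields K_{5} as a minor, and since treewidth is minor-monotone, tw(G) ≥ tw(K_{5}) = 4. Combining the bounds, tw(G) = 4.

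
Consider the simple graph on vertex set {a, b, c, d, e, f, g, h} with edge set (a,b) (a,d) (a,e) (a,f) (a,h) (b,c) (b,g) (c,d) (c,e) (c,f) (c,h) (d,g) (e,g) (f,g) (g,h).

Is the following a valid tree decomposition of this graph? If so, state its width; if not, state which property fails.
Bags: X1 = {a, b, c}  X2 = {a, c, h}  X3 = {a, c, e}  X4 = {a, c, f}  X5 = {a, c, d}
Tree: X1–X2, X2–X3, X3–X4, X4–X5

No — vertex g appears in no bag.

A tree decomposition must satisfy three properties: every vertex lies in some bag; for every edge, both endpoints lie together in some bag; and for every vertex, the bags containing it form a connected subtree. Here vertex g appears in no bag, so the decomposition is invalid.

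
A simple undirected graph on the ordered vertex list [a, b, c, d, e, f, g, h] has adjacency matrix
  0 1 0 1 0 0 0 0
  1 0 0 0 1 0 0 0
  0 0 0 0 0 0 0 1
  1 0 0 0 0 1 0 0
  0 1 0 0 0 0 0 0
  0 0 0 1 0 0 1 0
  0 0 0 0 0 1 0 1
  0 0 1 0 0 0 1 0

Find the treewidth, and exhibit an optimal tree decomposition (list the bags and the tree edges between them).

Treewidth 1.
One optimal decomposition is:
Bags: B1 = {c, h}  B2 = {g, h}  B3 = {f, g}  B4 = {d, f}  B5 = {a, d}  B6 = {a, b}  B7 = {b, e}
Tree: B1–B2, B2–B3, B3–B4, B4–B5, B5–B6, B6–B7

The largest bag has 2 vertices, giving width 1; this decomposition certifies tw(G) ≤ 1. Any graph with an edge has treewidth ≥ 1, and G has the edge c–h. Hence tw(G) = 1 exactly.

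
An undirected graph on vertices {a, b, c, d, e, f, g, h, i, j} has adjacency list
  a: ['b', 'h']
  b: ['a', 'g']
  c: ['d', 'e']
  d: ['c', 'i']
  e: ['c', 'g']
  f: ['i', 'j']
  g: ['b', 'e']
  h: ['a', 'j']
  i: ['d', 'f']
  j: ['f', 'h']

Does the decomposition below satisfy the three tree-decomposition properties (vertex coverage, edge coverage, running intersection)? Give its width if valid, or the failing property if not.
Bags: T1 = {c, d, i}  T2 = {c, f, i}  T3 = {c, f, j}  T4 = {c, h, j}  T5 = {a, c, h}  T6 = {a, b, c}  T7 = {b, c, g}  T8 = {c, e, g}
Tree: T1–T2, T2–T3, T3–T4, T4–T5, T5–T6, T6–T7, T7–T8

Every vertex of G appears in some bag (union = {a, b, c, d, e, f, g, h, i, j}); every edge is covered by a bag; and for each vertex v the set of bags containing v is connected in the bag tree. The decomposition is therefore valid. The largest bag has 3 vertices, so the width is 2.

Yes; width 2.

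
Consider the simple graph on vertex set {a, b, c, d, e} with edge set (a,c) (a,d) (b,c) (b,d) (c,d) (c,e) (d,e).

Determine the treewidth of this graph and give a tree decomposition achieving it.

Each bag holds 3 vertices, so the decomposition has width 2, which upper-bounds the treewidth. For the lower bound, the 3 vertices {c, d, e} are pairwise adjacent, and any tree decomposition puts a clique entirely inside one bag — forcing width ≥ 2. The upper and lower bounds meet at 2, so that is the treewidth.

Treewidth 2.
One such decomposition:
Bags: B1 = {b, c, d}  B2 = {a, c, d}  B3 = {c, d, e}
Tree: B1–B2, B2–B3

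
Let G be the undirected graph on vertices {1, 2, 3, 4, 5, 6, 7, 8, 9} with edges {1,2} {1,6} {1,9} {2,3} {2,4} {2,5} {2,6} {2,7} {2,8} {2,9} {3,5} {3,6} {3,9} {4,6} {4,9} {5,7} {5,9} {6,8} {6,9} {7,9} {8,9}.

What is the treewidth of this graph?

A width-3 tree decomposition is:
Bags: B1 = {2, 3, 6, 9}  B2 = {2, 6, 8, 9}  B3 = {1, 2, 6, 9}  B4 = {2, 3, 5, 9}  B5 = {2, 5, 7, 9}  B6 = {2, 4, 6, 9}
Tree: B1–B2, B1–B3, B1–B4, B4–B5, B3–B6
Each bag holds 4 vertices, so the decomposition has width 3, which upper-bounds the treewidth. Conversely, {2, 3, 5, 9} is a clique of size 4, and the vertices of any clique must share a bag in every tree decomposition; so some bag has ≥ 4 vertices and tw(G) ≥ 3. Therefore the treewidth is 3.

3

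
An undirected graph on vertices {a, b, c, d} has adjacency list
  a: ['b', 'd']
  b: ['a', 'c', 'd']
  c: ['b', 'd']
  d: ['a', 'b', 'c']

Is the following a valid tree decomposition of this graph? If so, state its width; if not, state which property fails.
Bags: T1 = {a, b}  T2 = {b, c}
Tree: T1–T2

A tree decomposition must satisfy three properties: every vertex lies in some bag; for every edge, both endpoints lie together in some bag; and for every vertex, the bags containing it form a connected subtree. Here vertex d appears in no bag, so the decomposition is invalid.

No — vertex d appears in no bag.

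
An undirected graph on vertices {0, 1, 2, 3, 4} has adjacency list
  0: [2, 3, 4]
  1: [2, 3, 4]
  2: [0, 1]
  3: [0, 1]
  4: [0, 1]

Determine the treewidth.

2

A width-2 tree decomposition is:
Bags: B1 = {0, 1, 4}  B2 = {0, 1, 2}  B3 = {0, 1, 3}
Tree: B1–B2, B2–B3
The largest bag has 3 vertices, giving width 2; this decomposition certifies tw(G) ≤ 2. For the lower bound, G contains the cycle 4–1–2–0–4, so G is not a forest; only forests have treewidth ≤ 1, hence tw(G) ≥ 2. Hence tw(G) = 2 exactly.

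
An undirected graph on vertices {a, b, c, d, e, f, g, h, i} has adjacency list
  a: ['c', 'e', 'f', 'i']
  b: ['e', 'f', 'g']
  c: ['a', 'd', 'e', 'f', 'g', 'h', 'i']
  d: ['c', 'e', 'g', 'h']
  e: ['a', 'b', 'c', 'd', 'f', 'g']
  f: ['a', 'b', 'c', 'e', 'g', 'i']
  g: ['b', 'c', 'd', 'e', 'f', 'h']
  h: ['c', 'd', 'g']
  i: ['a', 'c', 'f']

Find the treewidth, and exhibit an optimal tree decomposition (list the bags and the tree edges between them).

Every bag has size at most 4, so the width is 4 − 1 = 3 and tw(G) ≤ 3. On the other hand G contains the 4-clique {c, d, e, g}. A clique must lie in a single bag of any decomposition, so no decomposition can have width below 3. Therefore the treewidth is 3.

Treewidth 3.
One optimal decomposition is:
Bags: B1 = {c, e, f, g}  B2 = {a, c, e, f}  B3 = {b, e, f, g}  B4 = {a, c, f, i}  B5 = {c, d, e, g}  B6 = {c, d, g, h}
Tree: B1–B2, B1–B3, B2–B4, B1–B5, B5–B6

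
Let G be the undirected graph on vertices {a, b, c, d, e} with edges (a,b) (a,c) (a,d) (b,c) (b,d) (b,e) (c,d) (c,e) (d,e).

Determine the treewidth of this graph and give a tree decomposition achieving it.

Treewidth 3.
One such decomposition:
Bags: B1 = {a, b, c, d}  B2 = {b, c, d, e}
Tree: B1–B2

Each bag holds 4 vertices, so the decomposition has width 3, which upper-bounds the treewidth. On the other hand G contains the 4-clique {b, c, d, e}. A clique must lie in a single bag of any decomposition, so no decomposition can have width below 3. The upper and lower bounds meet at 3, so that is the treewidth.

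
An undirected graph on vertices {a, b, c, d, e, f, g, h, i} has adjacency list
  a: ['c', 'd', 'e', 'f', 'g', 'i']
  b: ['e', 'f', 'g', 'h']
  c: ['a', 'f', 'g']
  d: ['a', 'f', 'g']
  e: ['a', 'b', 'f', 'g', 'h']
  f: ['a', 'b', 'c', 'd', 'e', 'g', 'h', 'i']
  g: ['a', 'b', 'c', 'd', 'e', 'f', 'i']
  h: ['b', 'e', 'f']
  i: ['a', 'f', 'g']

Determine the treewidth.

A width-3 tree decomposition is:
Bags: B1 = {a, e, f, g}  B2 = {a, c, f, g}  B3 = {b, e, f, g}  B4 = {a, d, f, g}  B5 = {a, f, g, i}  B6 = {b, e, f, h}
Tree: B1–B2, B1–B3, B2–B4, B4–B5, B3–B6
Each bag holds 4 vertices, so the decomposition has width 3, which upper-bounds the treewidth. Conversely, {a, d, f, g} is a clique of size 4, and the vertices of any clique must share a bag in every tree decomposition; so some bag has ≥ 4 vertices and tw(G) ≥ 3. Therefore the treewidth is 3.

3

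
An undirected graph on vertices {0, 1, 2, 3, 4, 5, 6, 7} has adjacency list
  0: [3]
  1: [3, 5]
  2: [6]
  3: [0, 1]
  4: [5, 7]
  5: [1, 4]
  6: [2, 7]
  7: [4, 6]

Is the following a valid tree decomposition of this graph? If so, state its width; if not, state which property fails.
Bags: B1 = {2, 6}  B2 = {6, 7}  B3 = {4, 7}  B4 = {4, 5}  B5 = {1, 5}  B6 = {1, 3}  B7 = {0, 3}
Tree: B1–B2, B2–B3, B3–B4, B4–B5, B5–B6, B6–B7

Every vertex of G appears in some bag (union = {0, 1, 2, 3, 4, 5, 6, 7}); every edge is covered by a bag; and for each vertex v the set of bags containing v is connected in the bag tree. The decomposition is therefore valid. The largest bag has 2 vertices, so the width is 1.

Yes; width 1.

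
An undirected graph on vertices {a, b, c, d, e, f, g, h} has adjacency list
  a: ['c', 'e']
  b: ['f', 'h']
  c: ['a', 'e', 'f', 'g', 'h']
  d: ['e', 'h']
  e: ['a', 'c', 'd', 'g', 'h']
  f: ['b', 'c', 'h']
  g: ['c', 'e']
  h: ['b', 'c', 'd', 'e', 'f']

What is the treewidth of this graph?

2

A width-2 tree decomposition is:
Bags: B1 = {c, e, h}  B2 = {c, e, g}  B3 = {c, f, h}  B4 = {b, f, h}  B5 = {a, c, e}  B6 = {d, e, h}
Tree: B1–B2, B1–B3, B3–B4, B1–B5, B1–B6
Each bag holds 3 vertices, so the decomposition has width 2, which upper-bounds the treewidth. For the lower bound, the 3 vertices {c, e, g} are pairwise adjacent, and any tree decomposition puts a clique entirely inside one bag — forcing width ≥ 2. Combining the bounds, tw(G) = 2.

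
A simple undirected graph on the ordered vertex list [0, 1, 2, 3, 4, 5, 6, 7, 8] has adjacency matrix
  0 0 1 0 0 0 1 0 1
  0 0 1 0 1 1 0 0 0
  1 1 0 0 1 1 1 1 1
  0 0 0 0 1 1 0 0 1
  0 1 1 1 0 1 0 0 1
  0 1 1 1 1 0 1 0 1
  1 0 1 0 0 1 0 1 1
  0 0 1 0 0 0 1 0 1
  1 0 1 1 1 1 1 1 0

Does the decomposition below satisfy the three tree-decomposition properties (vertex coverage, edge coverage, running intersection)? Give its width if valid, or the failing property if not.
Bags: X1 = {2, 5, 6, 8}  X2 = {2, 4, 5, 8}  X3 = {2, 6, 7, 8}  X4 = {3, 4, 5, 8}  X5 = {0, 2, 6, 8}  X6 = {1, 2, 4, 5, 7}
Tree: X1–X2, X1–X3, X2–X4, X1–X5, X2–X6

No — bags containing vertex 7 are not connected in the tree.

A tree decomposition must satisfy three properties: every vertex lies in some bag; for every edge, both endpoints lie together in some bag; and for every vertex, the bags containing it form a connected subtree. Here bags containing vertex 7 are not connected in the tree, so the decomposition is invalid.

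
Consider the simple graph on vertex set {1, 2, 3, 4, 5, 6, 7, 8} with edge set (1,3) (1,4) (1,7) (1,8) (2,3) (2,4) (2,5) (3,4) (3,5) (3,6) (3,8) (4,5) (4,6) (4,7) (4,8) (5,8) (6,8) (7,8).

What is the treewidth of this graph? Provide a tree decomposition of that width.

Treewidth 3.
One such decomposition:
Bags: B1 = {3, 4, 6, 8}  B2 = {3, 4, 5, 8}  B3 = {2, 3, 4, 5}  B4 = {1, 3, 4, 8}  B5 = {1, 4, 7, 8}
Tree: B1–B2, B2–B3, B2–B4, B4–B5

The largest bag has 4 vertices, giving width 3; this decomposition certifies tw(G) ≤ 3. Conversely, {1, 3, 4, 8} is a clique of size 4, and the vertices of any clique must share a bag in every tree decomposition; so some bag has ≥ 4 vertices and tw(G) ≥ 3. Combining the bounds, tw(G) = 3.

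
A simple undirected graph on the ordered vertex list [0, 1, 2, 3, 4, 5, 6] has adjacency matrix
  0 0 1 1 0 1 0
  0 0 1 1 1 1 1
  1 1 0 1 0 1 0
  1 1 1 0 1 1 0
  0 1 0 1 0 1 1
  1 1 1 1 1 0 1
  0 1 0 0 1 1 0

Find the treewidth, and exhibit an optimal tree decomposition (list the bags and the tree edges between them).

Treewidth 3.
One such decomposition:
Bags: B1 = {1, 2, 3, 5}  B2 = {0, 2, 3, 5}  B3 = {1, 3, 4, 5}  B4 = {1, 4, 5, 6}
Tree: B1–B2, B1–B3, B3–B4

Each bag holds 4 vertices, so the decomposition has width 3, which upper-bounds the treewidth. For the lower bound, the 4 vertices {0, 2, 3, 5} are pairwise adjacent, and any tree decomposition puts a clique entirely inside one bag — forcing width ≥ 3. Combining the bounds, tw(G) = 3.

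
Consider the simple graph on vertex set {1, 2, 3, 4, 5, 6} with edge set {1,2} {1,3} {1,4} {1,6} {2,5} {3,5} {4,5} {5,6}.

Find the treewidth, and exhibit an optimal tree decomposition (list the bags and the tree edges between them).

Each bag holds 3 vertices, so the decomposition has width 2, which upper-bounds the treewidth. The edges 5–3–1–4–5 form a cycle, so G is not a tree and its treewidth is at least 2. Combining the bounds, tw(G) = 2.

Treewidth 2.
Bags: B1 = {1, 3, 5}  B2 = {1, 4, 5}  B3 = {1, 5, 6}  B4 = {1, 2, 5}
Tree: B1–B2, B2–B3, B3–B4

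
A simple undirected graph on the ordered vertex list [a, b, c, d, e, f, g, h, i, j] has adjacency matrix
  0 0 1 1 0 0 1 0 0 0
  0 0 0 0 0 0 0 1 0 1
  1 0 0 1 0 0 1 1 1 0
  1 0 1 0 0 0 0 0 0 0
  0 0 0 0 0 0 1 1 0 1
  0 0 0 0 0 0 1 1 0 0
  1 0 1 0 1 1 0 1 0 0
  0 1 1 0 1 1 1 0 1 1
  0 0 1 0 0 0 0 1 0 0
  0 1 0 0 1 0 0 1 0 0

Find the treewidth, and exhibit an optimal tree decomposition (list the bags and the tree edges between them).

Treewidth 2.
One such decomposition:
Bags: B1 = {c, g, h}  B2 = {a, c, g}  B3 = {e, g, h}  B4 = {a, c, d}  B5 = {e, h, j}  B6 = {c, h, i}  B7 = {f, g, h}  B8 = {b, h, j}
Tree: B1–B2, B1–B3, B2–B4, B3–B5, B1–B6, B1–B7, B5–B8

Every bag has size at most 3, so the width is 3 − 1 = 2 and tw(G) ≤ 2. Conversely, {a, c, d} is a clique of size 3, and the vertices of any clique must share a bag in every tree decomposition; so some bag has ≥ 3 vertices and tw(G) ≥ 2. Combining the bounds, tw(G) = 2.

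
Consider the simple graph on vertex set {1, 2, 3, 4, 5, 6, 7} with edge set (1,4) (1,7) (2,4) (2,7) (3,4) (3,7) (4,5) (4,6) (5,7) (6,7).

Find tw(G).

2

A width-2 tree decomposition is:
Bags: B1 = {4, 6, 7}  B2 = {4, 5, 7}  B3 = {2, 4, 7}  B4 = {1, 4, 7}  B5 = {3, 4, 7}
Tree: B1–B2, B2–B3, B3–B4, B4–B5
Every bag has size at most 3, so the width is 3 − 1 = 2 and tw(G) ≤ 2. The edges 7–6–4–5–7 form a cycle, so G is not a tree and its treewidth is at least 2. The upper and lower bounds meet at 2, so that is the treewidth.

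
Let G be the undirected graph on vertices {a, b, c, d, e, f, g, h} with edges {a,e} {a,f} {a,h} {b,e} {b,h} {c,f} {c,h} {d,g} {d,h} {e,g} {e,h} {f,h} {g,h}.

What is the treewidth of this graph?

2

A width-2 tree decomposition is:
Bags: B1 = {b, e, h}  B2 = {e, g, h}  B3 = {a, e, h}  B4 = {d, g, h}  B5 = {a, f, h}  B6 = {c, f, h}
Tree: B1–B2, B2–B3, B2–B4, B3–B5, B5–B6
Every bag has size at most 3, so the width is 3 − 1 = 2 and tw(G) ≤ 2. Conversely, {d, g, h} is a clique of size 3, and the vertices of any clique must share a bag in every tree decomposition; so some bag has ≥ 3 vertices and tw(G) ≥ 2. Hence tw(G) = 2 exactly.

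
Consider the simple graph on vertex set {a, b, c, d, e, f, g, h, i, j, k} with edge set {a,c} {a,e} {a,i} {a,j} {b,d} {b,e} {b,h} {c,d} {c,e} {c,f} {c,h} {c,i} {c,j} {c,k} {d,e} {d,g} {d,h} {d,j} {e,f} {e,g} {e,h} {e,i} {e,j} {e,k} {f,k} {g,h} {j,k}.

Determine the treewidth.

3

A width-3 tree decomposition is:
Bags: B1 = {a, c, e, j}  B2 = {a, c, e, i}  B3 = {c, e, j, k}  B4 = {c, e, f, k}  B5 = {c, d, e, j}  B6 = {c, d, e, h}  B7 = {b, d, e, h}  B8 = {d, e, g, h}
Tree: B1–B2, B1–B3, B3–B4, B3–B5, B5–B6, B6–B7, B7–B8
Each bag holds 4 vertices, so the decomposition has width 3, which upper-bounds the treewidth. On the other hand G contains the 4-clique {d, e, g, h}. A clique must lie in a single bag of any decomposition, so no decomposition can have width below 3. Hence tw(G) = 3 exactly.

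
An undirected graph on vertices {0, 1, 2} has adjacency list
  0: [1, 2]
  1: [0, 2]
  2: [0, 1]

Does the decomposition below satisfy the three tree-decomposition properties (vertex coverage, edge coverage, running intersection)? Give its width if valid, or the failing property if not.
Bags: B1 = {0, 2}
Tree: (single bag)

A tree decomposition must satisfy three properties: every vertex lies in some bag; for every edge, both endpoints lie together in some bag; and for every vertex, the bags containing it form a connected subtree. Here vertex 1 appears in no bag, so the decomposition is invalid.

No — vertex 1 appears in no bag.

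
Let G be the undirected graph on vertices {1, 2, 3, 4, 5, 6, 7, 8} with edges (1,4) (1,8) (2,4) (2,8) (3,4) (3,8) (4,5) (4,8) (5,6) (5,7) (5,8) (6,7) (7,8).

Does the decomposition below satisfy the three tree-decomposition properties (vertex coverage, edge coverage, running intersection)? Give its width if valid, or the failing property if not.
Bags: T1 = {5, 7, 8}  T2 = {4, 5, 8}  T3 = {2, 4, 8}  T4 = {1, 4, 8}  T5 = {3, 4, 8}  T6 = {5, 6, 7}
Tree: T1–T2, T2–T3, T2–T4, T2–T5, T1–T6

Checking the three conditions: (i) the bags cover all of {1, 2, 3, 4, 5, 6, 7, 8}; (ii) for each edge, some bag contains both endpoints; (iii) the bags containing any fixed vertex form a subtree. All hold, so the decomposition is valid with width 3 − 1 = 2.

Yes; width 2.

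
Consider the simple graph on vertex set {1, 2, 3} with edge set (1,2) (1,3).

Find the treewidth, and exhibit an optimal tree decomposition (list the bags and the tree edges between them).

Treewidth 1.
One optimal decomposition is:
Bags: B1 = {1, 2}  B2 = {1, 3}
Tree: B1–B2

The largest bag has 2 vertices, giving width 1; this decomposition certifies tw(G) ≤ 1. G has an edge, so its treewidth is at least 1. The upper and lower bounds meet at 1, so that is the treewidth.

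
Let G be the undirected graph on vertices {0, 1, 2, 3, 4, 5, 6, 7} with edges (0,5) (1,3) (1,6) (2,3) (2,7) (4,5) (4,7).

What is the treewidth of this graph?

A width-1 tree decomposition is:
Bags: B1 = {0, 5}  B2 = {4, 5}  B3 = {4, 7}  B4 = {2, 7}  B5 = {2, 3}  B6 = {1, 3}  B7 = {1, 6}
Tree: B1–B2, B2–B3, B3–B4, B4–B5, B5–B6, B6–B7
Every bag has size at most 2, so the width is 2 − 1 = 1 and tw(G) ≤ 1. G has an edge, so its treewidth is at least 1. Hence tw(G) = 1 exactly.

1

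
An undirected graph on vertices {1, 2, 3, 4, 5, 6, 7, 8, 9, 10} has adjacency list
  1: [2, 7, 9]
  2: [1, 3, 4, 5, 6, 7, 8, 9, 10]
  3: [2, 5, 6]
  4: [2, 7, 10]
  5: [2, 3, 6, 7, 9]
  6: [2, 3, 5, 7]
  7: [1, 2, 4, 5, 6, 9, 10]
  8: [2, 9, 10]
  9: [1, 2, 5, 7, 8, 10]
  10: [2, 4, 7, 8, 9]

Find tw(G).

A width-3 tree decomposition is:
Bags: B1 = {2, 5, 7, 9}  B2 = {2, 7, 9, 10}  B3 = {2, 4, 7, 10}  B4 = {1, 2, 7, 9}  B5 = {2, 8, 9, 10}  B6 = {2, 5, 6, 7}  B7 = {2, 3, 5, 6}
Tree: B1–B2, B2–B3, B1–B4, B2–B5, B1–B6, B6–B7
Every bag has size at most 4, so the width is 4 − 1 = 3 and tw(G) ≤ 3. On the other hand G contains the 4-clique {2, 8, 9, 10}. A clique must lie in a single bag of any decomposition, so no decomposition can have width below 3. Therefore the treewidth is 3.

3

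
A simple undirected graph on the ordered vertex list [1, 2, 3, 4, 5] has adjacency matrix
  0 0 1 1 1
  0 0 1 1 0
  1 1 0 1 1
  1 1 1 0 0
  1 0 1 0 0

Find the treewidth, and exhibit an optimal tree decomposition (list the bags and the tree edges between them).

Each bag holds 3 vertices, so the decomposition has width 2, which upper-bounds the treewidth. On the other hand G contains the 3-clique {1, 3, 4}. A clique must lie in a single bag of any decomposition, so no decomposition can have width below 2. Therefore the treewidth is 2.

Treewidth 2.
One such decomposition:
Bags: B1 = {2, 3, 4}  B2 = {1, 3, 4}  B3 = {1, 3, 5}
Tree: B1–B2, B2–B3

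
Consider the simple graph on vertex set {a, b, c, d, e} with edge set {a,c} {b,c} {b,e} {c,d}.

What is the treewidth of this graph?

1

A width-1 tree decomposition is:
Bags: B1 = {c, d}  B2 = {a, c}  B3 = {b, c}  B4 = {b, e}
Tree: B1–B2, B1–B3, B3–B4
The largest bag has 2 vertices, giving width 1; this decomposition certifies tw(G) ≤ 1. Since G has at least one edge (e.g. c–d), it is not an edgeless graph, so tw(G) ≥ 1. Hence tw(G) = 1 exactly.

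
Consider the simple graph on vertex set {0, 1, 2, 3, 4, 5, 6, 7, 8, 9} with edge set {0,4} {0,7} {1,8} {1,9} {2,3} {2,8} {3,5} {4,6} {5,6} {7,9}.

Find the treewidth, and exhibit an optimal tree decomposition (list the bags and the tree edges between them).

The largest bag has 3 vertices, giving width 2; this decomposition certifies tw(G) ≤ 2. The edges 2–3–5–6–4–0–7–9–1–8–2 form a cycle, so G is not a tree and its treewidth is at least 2. Combining the bounds, tw(G) = 2.

Treewidth 2.
One optimal decomposition is:
Bags: B1 = {2, 3, 5}  B2 = {2, 5, 6}  B3 = {2, 4, 6}  B4 = {0, 2, 4}  B5 = {0, 2, 7}  B6 = {2, 7, 9}  B7 = {1, 2, 9}  B8 = {1, 2, 8}
Tree: B1–B2, B2–B3, B3–B4, B4–B5, B5–B6, B6–B7, B7–B8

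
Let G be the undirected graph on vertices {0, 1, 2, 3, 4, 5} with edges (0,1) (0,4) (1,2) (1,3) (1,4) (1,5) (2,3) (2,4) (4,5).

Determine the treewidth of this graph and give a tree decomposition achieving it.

Treewidth 2.
One optimal decomposition is:
Bags: B1 = {1, 2, 4}  B2 = {1, 2, 3}  B3 = {1, 4, 5}  B4 = {0, 1, 4}
Tree: B1–B2, B1–B3, B1–B4

Each bag holds 3 vertices, so the decomposition has width 2, which upper-bounds the treewidth. Conversely, {1, 2, 3} is a clique of size 3, and the vertices of any clique must share a bag in every tree decomposition; so some bag has ≥ 3 vertices and tw(G) ≥ 2. The upper and lower bounds meet at 2, so that is the treewidth.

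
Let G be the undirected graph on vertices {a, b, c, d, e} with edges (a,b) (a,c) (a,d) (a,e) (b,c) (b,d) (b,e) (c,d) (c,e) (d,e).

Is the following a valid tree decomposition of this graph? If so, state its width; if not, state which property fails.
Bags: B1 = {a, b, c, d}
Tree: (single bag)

A tree decomposition must satisfy three properties: every vertex lies in some bag; for every edge, both endpoints lie together in some bag; and for every vertex, the bags containing it form a connected subtree. Here vertex e appears in no bag, so the decomposition is invalid.

No — vertex e appears in no bag.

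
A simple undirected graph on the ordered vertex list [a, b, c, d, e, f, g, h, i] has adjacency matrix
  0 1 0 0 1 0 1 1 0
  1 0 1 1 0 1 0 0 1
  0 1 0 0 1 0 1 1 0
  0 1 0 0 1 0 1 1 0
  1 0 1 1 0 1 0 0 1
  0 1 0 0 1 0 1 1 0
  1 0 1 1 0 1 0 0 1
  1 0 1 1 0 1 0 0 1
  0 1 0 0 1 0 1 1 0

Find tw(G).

A width-4 tree decomposition is:
Bags: B1 = {b, e, f, g, h}  B2 = {a, b, e, g, h}  B3 = {b, c, e, g, h}  B4 = {b, e, g, h, i}  B5 = {b, d, e, g, h}
Tree: B1–B2, B2–B3, B3–B4, B4–B5
The largest bag has 5 vertices, giving width 4; this decomposition certifies tw(G) ≤ 4. For the lower bound: the 5 vertex sets {b,f}, {a,h}, {c,e}, {g}, {i} are disjoint, each induces a connected subgraph, and every pair is joined by at least one edge of G. Contracting each set to a single vertex therefore yields K_{5} as a minor, and since treewidth is minor-monotone, tw(G) ≥ tw(K_{5}) = 4. The upper and lower bounds meet at 4, so that is the treewidth.

4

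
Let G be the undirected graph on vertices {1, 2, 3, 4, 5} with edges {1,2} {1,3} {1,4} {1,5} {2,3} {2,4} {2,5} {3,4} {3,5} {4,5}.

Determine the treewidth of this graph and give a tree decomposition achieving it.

A single bag containing all 5 vertices is trivially a valid decomposition of width 4. For the lower bound, the 5 vertices {1, 2, 3, 4, 5} are pairwise adjacent, and any tree decomposition puts a clique entirely inside one bag — forcing width ≥ 4. Hence tw(G) = 4 exactly.

Treewidth 4.
One optimal decomposition is:
Bags: B1 = {1, 2, 3, 4, 5}
Tree: (single bag)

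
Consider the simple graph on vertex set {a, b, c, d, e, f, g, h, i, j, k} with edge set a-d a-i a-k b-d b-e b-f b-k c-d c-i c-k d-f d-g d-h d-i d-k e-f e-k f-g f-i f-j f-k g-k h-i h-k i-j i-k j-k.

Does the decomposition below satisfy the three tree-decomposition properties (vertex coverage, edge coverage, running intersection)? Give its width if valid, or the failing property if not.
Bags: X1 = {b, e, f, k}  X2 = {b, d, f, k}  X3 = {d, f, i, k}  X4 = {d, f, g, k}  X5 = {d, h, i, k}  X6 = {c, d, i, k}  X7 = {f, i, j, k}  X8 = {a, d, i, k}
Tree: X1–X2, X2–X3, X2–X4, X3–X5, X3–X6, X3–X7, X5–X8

Yes; width 3.

Checking the three conditions: (i) the bags cover all of {a, b, c, d, e, f, g, h, i, j, k}; (ii) for each edge, some bag contains both endpoints; (iii) the bags containing any fixed vertex form a subtree. All hold, so the decomposition is valid with width 4 − 1 = 3.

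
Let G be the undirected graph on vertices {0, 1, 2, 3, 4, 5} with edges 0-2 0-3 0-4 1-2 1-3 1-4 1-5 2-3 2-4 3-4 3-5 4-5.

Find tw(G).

3

A width-3 tree decomposition is:
Bags: B1 = {1, 2, 3, 4}  B2 = {1, 3, 4, 5}  B3 = {0, 2, 3, 4}
Tree: B1–B2, B1–B3
Each bag holds 4 vertices, so the decomposition has width 3, which upper-bounds the treewidth. Conversely, {0, 2, 3, 4} is a clique of size 4, and the vertices of any clique must share a bag in every tree decomposition; so some bag has ≥ 4 vertices and tw(G) ≥ 3. Therefore the treewidth is 3.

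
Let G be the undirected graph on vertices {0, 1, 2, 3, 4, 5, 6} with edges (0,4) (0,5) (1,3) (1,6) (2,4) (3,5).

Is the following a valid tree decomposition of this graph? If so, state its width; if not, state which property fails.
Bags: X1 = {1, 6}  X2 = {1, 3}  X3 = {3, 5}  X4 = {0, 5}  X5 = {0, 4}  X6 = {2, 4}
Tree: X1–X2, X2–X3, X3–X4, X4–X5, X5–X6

Every vertex of G appears in some bag (union = {0, 1, 2, 3, 4, 5, 6}); every edge is covered by a bag; and for each vertex v the set of bags containing v is connected in the bag tree. The decomposition is therefore valid. The largest bag has 2 vertices, so the width is 1.

Yes; width 1.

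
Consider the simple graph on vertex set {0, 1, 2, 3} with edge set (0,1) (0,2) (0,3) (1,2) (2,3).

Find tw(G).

A width-2 tree decomposition is:
Bags: B1 = {0, 1, 2}  B2 = {0, 2, 3}
Tree: B1–B2
Each bag holds 3 vertices, so the decomposition has width 2, which upper-bounds the treewidth. For the lower bound, the 3 vertices {0, 1, 2} are pairwise adjacent, and any tree decomposition puts a clique entirely inside one bag — forcing width ≥ 2. Hence tw(G) = 2 exactly.

2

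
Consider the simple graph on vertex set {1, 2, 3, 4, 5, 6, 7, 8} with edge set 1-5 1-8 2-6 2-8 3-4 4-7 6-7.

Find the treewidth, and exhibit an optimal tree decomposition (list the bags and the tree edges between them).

Each bag holds 2 vertices, so the decomposition has width 1, which upper-bounds the treewidth. Since G has at least one edge (e.g. 5–1), it is not an edgeless graph, so tw(G) ≥ 1. Combining the bounds, tw(G) = 1.

Treewidth 1.
One such decomposition:
Bags: B1 = {1, 5}  B2 = {1, 8}  B3 = {2, 8}  B4 = {2, 6}  B5 = {6, 7}  B6 = {4, 7}  B7 = {3, 4}
Tree: B1–B2, B2–B3, B3–B4, B4–B5, B5–B6, B6–B7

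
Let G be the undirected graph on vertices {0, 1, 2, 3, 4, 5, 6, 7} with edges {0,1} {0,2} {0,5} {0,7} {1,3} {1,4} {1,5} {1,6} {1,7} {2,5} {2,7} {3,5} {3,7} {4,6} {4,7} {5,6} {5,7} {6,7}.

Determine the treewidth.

A width-3 tree decomposition is:
Bags: B1 = {1, 4, 6, 7}  B2 = {1, 5, 6, 7}  B3 = {0, 1, 5, 7}  B4 = {0, 2, 5, 7}  B5 = {1, 3, 5, 7}
Tree: B1–B2, B2–B3, B3–B4, B2–B5
The largest bag has 4 vertices, giving width 3; this decomposition certifies tw(G) ≤ 3. Conversely, {1, 4, 6, 7} is a clique of size 4, and the vertices of any clique must share a bag in every tree decomposition; so some bag has ≥ 4 vertices and tw(G) ≥ 3. The upper and lower bounds meet at 3, so that is the treewidth.

3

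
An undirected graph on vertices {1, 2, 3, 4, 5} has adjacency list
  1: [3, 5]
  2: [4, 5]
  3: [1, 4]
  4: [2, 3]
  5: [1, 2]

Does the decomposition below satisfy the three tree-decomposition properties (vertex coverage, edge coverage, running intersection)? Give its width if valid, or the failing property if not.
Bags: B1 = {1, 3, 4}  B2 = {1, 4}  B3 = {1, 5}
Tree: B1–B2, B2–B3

A tree decomposition must satisfy three properties: every vertex lies in some bag; for every edge, both endpoints lie together in some bag; and for every vertex, the bags containing it form a connected subtree. Here vertex 2 appears in no bag, so the decomposition is invalid.

No — vertex 2 appears in no bag.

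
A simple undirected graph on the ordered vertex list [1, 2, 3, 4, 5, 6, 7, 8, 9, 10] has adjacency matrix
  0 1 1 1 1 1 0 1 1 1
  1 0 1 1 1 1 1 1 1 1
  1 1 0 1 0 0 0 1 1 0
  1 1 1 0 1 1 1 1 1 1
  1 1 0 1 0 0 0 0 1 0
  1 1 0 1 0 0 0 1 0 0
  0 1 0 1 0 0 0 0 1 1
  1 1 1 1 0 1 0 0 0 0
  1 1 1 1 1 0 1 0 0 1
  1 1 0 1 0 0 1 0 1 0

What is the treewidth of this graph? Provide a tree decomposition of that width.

Treewidth 4.
Bags: B1 = {1, 2, 3, 4, 9}  B2 = {1, 2, 3, 4, 8}  B3 = {1, 2, 4, 5, 9}  B4 = {1, 2, 4, 6, 8}  B5 = {1, 2, 4, 9, 10}  B6 = {2, 4, 7, 9, 10}
Tree: B1–B2, B1–B3, B2–B4, B1–B5, B5–B6

Every bag has size at most 5, so the width is 5 − 1 = 4 and tw(G) ≤ 4. Conversely, {1, 2, 3, 4, 8} is a clique of size 5, and the vertices of any clique must share a bag in every tree decomposition; so some bag has ≥ 5 vertices and tw(G) ≥ 4. Hence tw(G) = 4 exactly.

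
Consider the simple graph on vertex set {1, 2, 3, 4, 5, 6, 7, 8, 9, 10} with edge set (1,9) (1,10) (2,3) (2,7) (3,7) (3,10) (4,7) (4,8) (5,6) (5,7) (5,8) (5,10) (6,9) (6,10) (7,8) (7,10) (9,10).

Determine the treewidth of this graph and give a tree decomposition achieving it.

Each bag holds 3 vertices, so the decomposition has width 2, which upper-bounds the treewidth. For the lower bound, the 3 vertices {1, 9, 10} are pairwise adjacent, and any tree decomposition puts a clique entirely inside one bag — forcing width ≥ 2. Combining the bounds, tw(G) = 2.

Treewidth 2.
One optimal decomposition is:
Bags: B1 = {3, 7, 10}  B2 = {2, 3, 7}  B3 = {5, 7, 10}  B4 = {5, 7, 8}  B5 = {5, 6, 10}  B6 = {4, 7, 8}  B7 = {6, 9, 10}  B8 = {1, 9, 10}
Tree: B1–B2, B1–B3, B3–B4, B3–B5, B4–B6, B5–B7, B7–B8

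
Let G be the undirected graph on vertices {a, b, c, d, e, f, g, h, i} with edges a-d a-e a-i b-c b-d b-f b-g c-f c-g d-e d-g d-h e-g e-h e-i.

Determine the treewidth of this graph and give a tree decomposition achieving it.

Treewidth 2.
One optimal decomposition is:
Bags: B1 = {b, c, g}  B2 = {b, d, g}  B3 = {d, e, g}  B4 = {b, c, f}  B5 = {a, d, e}  B6 = {d, e, h}  B7 = {a, e, i}
Tree: B1–B2, B2–B3, B1–B4, B3–B5, B3–B6, B5–B7

Each bag holds 3 vertices, so the decomposition has width 2, which upper-bounds the treewidth. Conversely, {d, e, g} is a clique of size 3, and the vertices of any clique must share a bag in every tree decomposition; so some bag has ≥ 3 vertices and tw(G) ≥ 2. Combining the bounds, tw(G) = 2.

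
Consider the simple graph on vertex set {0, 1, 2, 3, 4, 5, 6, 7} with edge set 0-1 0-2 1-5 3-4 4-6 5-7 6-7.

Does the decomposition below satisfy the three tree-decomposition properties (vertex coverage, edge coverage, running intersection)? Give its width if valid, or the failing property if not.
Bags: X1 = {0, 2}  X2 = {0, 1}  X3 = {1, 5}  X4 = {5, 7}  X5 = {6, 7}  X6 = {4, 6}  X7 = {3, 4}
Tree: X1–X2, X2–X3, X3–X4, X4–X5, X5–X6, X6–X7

Every vertex of G appears in some bag (union = {0, 1, 2, 3, 4, 5, 6, 7}); every edge is covered by a bag; and for each vertex v the set of bags containing v is connected in the bag tree. The decomposition is therefore valid. The largest bag has 2 vertices, so the width is 1.

Yes; width 1.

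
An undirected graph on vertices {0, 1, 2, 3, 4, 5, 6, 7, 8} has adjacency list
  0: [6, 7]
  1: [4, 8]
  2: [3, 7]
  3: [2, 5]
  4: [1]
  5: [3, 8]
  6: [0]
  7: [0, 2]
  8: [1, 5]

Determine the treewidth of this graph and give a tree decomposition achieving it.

Treewidth 1.
One such decomposition:
Bags: B1 = {1, 4}  B2 = {1, 8}  B3 = {5, 8}  B4 = {3, 5}  B5 = {2, 3}  B6 = {2, 7}  B7 = {0, 7}  B8 = {0, 6}
Tree: B1–B2, B2–B3, B3–B4, B4–B5, B5–B6, B6–B7, B7–B8

Each bag holds 2 vertices, so the decomposition has width 1, which upper-bounds the treewidth. Any graph with an edge has treewidth ≥ 1, and G has the edge 4–1. The upper and lower bounds meet at 1, so that is the treewidth.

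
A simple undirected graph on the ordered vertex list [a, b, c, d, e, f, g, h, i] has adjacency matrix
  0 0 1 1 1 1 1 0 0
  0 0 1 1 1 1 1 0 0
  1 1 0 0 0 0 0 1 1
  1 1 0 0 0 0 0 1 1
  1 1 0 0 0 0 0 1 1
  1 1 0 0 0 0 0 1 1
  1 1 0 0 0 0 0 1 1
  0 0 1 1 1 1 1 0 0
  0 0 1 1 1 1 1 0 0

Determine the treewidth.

4

A width-4 tree decomposition is:
Bags: B1 = {a, b, g, h, i}  B2 = {a, b, d, h, i}  B3 = {a, b, e, h, i}  B4 = {a, b, f, h, i}  B5 = {a, b, c, h, i}
Tree: B1–B2, B2–B3, B3–B4, B4–B5
Every bag has size at most 5, so the width is 5 − 1 = 4 and tw(G) ≤ 4. For the lower bound: the 5 vertex sets {g,h}, {d,i}, {b,e}, {a}, {f} are disjoint, each induces a connected subgraph, and every pair is joined by at least one edge of G. Contracting each set to a single vertex therefore yields K_{5} as a minor, and since treewidth is minor-monotone, tw(G) ≥ tw(K_{5}) = 4. Combining the bounds, tw(G) = 4.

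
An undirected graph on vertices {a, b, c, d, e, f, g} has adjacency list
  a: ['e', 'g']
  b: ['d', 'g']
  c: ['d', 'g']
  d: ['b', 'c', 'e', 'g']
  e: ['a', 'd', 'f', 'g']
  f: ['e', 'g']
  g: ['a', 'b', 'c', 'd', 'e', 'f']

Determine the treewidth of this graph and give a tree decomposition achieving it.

The largest bag has 3 vertices, giving width 2; this decomposition certifies tw(G) ≤ 2. For the lower bound, the 3 vertices {d, e, g} are pairwise adjacent, and any tree decomposition puts a clique entirely inside one bag — forcing width ≥ 2. Therefore the treewidth is 2.

Treewidth 2.
One such decomposition:
Bags: B1 = {d, e, g}  B2 = {c, d, g}  B3 = {a, e, g}  B4 = {b, d, g}  B5 = {e, f, g}
Tree: B1–B2, B1–B3, B1–B4, B3–B5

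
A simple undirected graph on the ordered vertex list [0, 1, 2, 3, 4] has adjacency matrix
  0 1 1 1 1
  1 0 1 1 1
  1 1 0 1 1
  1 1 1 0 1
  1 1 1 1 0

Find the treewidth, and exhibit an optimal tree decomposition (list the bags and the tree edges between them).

A single bag containing all 5 vertices is trivially a valid decomposition of width 4. On the other hand G contains the 5-clique {0, 1, 2, 3, 4}. A clique must lie in a single bag of any decomposition, so no decomposition can have width below 4. Hence tw(G) = 4 exactly.

Treewidth 4.
One optimal decomposition is:
Bags: B1 = {0, 1, 2, 3, 4}
Tree: (single bag)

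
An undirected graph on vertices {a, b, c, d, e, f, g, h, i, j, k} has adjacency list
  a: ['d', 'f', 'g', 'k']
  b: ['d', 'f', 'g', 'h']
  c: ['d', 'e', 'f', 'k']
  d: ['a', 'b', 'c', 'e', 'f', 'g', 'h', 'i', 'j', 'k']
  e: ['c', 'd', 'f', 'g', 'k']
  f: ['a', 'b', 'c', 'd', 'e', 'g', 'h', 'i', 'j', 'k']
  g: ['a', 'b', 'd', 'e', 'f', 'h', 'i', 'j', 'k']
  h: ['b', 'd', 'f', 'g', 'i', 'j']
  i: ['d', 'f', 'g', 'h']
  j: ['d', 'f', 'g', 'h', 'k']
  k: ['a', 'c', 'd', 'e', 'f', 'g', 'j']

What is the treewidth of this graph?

A width-4 tree decomposition is:
Bags: B1 = {d, f, g, h, j}  B2 = {d, f, g, h, i}  B3 = {d, f, g, j, k}  B4 = {b, d, f, g, h}  B5 = {a, d, f, g, k}  B6 = {d, e, f, g, k}  B7 = {c, d, e, f, k}
Tree: B1–B2, B1–B3, B1–B4, B3–B5, B5–B6, B6–B7
The largest bag has 5 vertices, giving width 4; this decomposition certifies tw(G) ≤ 4. On the other hand G contains the 5-clique {d, e, f, g, k}. A clique must lie in a single bag of any decomposition, so no decomposition can have width below 4. Combining the bounds, tw(G) = 4.

4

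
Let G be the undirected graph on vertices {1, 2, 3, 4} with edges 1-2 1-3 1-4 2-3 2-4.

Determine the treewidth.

A width-2 tree decomposition is:
Bags: B1 = {1, 2, 3}  B2 = {1, 2, 4}
Tree: B1–B2
Every bag has size at most 3, so the width is 3 − 1 = 2 and tw(G) ≤ 2. For the lower bound, the 3 vertices {1, 2, 3} are pairwise adjacent, and any tree decomposition puts a clique entirely inside one bag — forcing width ≥ 2. The upper and lower bounds meet at 2, so that is the treewidth.

2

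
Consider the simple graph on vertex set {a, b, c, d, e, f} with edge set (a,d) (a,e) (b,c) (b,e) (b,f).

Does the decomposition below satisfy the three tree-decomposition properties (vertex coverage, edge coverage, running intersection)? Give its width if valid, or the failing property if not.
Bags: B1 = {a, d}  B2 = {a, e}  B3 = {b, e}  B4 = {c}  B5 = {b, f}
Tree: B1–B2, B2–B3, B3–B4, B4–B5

No — edge (b,c) lies in no bag.

A tree decomposition must satisfy three properties: every vertex lies in some bag; for every edge, both endpoints lie together in some bag; and for every vertex, the bags containing it form a connected subtree. Here edge (b,c) lies in no bag, so the decomposition is invalid.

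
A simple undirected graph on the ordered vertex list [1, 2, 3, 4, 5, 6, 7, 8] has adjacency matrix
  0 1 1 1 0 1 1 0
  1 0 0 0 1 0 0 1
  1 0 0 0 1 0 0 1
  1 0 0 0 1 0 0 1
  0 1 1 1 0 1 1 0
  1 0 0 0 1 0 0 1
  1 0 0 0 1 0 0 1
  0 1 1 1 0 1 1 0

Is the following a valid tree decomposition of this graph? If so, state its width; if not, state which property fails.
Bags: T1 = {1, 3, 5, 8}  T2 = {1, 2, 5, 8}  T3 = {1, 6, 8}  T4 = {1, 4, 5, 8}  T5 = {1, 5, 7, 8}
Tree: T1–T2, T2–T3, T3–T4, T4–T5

A tree decomposition must satisfy three properties: every vertex lies in some bag; for every edge, both endpoints lie together in some bag; and for every vertex, the bags containing it form a connected subtree. Here edge (5,6) lies in no bag, so the decomposition is invalid.

No — edge (5,6) lies in no bag.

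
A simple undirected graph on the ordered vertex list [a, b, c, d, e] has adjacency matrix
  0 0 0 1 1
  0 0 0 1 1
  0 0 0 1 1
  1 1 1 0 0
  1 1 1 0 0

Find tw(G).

2

A width-2 tree decomposition is:
Bags: B1 = {b, d, e}  B2 = {a, d, e}  B3 = {c, d, e}
Tree: B1–B2, B2–B3
The largest bag has 3 vertices, giving width 2; this decomposition certifies tw(G) ≤ 2. For the lower bound, G contains the cycle b–e–a–d–b, so G is not a forest; only forests have treewidth ≤ 1, hence tw(G) ≥ 2. Hence tw(G) = 2 exactly.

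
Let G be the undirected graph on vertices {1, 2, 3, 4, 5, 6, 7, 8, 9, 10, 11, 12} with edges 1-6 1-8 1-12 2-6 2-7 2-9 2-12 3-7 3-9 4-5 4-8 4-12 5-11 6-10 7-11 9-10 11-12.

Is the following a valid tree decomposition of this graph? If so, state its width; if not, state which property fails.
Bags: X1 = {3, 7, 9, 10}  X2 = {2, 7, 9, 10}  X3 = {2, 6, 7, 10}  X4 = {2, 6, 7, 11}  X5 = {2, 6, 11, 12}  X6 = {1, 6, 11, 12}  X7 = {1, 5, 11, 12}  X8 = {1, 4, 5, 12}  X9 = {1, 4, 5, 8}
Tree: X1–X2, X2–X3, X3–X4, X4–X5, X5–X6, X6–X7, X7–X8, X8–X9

Checking the three conditions: (i) the bags cover all of {1, 2, 3, 4, 5, 6, 7, 8, 9, 10, 11, 12}; (ii) for each edge, some bag contains both endpoints; (iii) the bags containing any fixed vertex form a subtree. All hold, so the decomposition is valid with width 4 − 1 = 3.

Yes; width 3.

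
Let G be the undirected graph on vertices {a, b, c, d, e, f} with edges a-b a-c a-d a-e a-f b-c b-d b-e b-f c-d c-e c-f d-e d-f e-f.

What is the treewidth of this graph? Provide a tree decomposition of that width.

A single bag containing all 6 vertices is trivially a valid decomposition of width 5. On the other hand G contains the 6-clique {a, b, c, d, e, f}. A clique must lie in a single bag of any decomposition, so no decomposition can have width below 5. Therefore the treewidth is 5.

Treewidth 5.
One optimal decomposition is:
Bags: B1 = {a, b, c, d, e, f}
Tree: (single bag)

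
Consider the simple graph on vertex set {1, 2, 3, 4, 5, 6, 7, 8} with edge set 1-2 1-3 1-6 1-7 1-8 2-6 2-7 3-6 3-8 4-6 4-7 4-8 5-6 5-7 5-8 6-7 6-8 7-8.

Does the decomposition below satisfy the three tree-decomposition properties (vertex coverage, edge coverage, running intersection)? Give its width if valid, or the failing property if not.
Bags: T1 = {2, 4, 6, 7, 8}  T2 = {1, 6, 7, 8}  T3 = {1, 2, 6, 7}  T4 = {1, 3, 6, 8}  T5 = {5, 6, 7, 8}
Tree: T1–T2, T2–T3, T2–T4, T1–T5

A tree decomposition must satisfy three properties: every vertex lies in some bag; for every edge, both endpoints lie together in some bag; and for every vertex, the bags containing it form a connected subtree. Here bags containing vertex 2 are not connected in the tree, so the decomposition is invalid.

No — bags containing vertex 2 are not connected in the tree.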